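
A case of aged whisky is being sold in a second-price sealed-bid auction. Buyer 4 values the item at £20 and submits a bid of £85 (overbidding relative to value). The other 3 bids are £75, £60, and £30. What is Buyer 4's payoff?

Highest competing bid: £75.
Buyer 4's bid £85 is the highest overall, so Buyer 4 wins and pays the second-highest bid, £75.
Payoff = value − price = £20 − £75 = -£55.

The bidder's payoff: -£55.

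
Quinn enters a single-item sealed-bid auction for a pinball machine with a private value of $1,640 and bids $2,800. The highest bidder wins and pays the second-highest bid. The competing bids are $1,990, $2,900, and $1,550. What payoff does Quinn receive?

Highest competing bid: $2,900.
Quinn's bid $2,800 is not the highest, so Quinn loses, pays nothing, and earns zero payoff.

Payoff = $0.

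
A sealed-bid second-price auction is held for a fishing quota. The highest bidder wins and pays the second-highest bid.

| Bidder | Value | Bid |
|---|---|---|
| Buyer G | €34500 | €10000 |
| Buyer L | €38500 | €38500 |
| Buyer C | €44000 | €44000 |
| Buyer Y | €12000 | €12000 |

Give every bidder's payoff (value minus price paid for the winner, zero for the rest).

Ordered from highest: Buyer C €44000, then Buyer L €38500, then Buyer Y €12000, then Buyer G €10000.
Buyer C has the top bid and wins; the price is the second-highest bid, €38500.
Buyer C's payoff = €44000 − €38500 = €5500. All other bidders lose, so their payoff is 0.

Payoffs: Buyer G €0, Buyer L €0, Buyer C €5500, Buyer Y €0.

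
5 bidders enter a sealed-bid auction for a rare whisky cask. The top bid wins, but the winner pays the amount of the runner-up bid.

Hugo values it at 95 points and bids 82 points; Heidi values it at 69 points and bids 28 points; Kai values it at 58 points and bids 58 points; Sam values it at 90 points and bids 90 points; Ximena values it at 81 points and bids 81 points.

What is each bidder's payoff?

Hugo 0 points, Heidi 0 points, Kai 0 points, Sam 8 points, Ximena 0 points.

Ordered from highest: Sam 90 points; Hugo 82 points; Ximena 81 points; Kai 58 points; Heidi 28 points.
Sam has the top bid and wins; the price is the second-highest bid, 82 points.
Sam's payoff = 90 points − 82 points = 8 points. All other bidders lose, so their payoff is 0.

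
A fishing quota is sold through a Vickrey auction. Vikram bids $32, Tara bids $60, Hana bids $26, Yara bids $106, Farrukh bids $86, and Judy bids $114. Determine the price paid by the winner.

The winner pays $106.

Sorted high to low: Judy $114, then Yara $106, then Farrukh $86, then Tara $60, then Vikram $32, then Hana $26.
Judy has the highest bid, so Judy wins.
The second-highest bid is $106, so that is what Judy pays.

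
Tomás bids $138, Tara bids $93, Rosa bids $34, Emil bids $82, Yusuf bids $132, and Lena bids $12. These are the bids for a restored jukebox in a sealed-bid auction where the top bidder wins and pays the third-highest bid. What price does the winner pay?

Price paid: $93.

Ordered from highest: Tomás $138, then Yusuf $132, then Tara $93, then Emil $82, then Rosa $34, then Lena $12.
Tomás is the highest bidder, so Tomás wins.
Under the third-price rule, the price is the third-highest bid: $93.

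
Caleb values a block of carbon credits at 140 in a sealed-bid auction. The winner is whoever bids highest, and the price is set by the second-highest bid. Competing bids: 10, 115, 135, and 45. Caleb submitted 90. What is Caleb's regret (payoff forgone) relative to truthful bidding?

Payoff forgone: 5.

The highest competing bid is 135.
Bidding truthfully at 140: Caleb has the top bid, wins, and pays the second-highest bid 135. Payoff = 140 − 135 = 5.
Bidding 90: the top bid is 135 (a rival), so Caleb loses. Payoff = 0.
Regret = truthful payoff − actual payoff = 5 − 0 = 5.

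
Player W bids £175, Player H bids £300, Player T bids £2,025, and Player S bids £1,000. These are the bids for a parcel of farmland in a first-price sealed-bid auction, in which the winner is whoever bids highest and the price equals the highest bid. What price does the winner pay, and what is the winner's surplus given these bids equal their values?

Price £2,025; surplus £0.

Ordered from highest: Player T £2,025; Player S £1,000; Player H £300; Player W £175.
Player T is the highest bidder, so Player T wins.
Under the first-price rule, the price is the highest bid: £2,025.
Surplus = £2,025 − £2,025 = £0.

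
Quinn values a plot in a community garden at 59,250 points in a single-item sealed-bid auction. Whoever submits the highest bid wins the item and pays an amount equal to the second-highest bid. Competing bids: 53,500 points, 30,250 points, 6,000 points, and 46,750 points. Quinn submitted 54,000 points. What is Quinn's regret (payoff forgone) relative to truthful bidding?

0 points

The highest competing bid is 53,500 points.
Bidding truthfully at 59,250 points: Quinn has the top bid, wins, and pays the second-highest bid 53,500 points. Payoff = 59,250 points − 53,500 points = 5,750 points.
Bidding 54,000 points: Quinn has the top bid, wins, and pays the second-highest bid 53,500 points. Payoff = 59,250 points − 53,500 points = 5,750 points.
Regret = truthful payoff − actual payoff = 5,750 points − 5,750 points = 0 points.
The bid only affects whether you win, not the price — here both bids land on the same side of the top rival bid, so the deviation is payoff-neutral.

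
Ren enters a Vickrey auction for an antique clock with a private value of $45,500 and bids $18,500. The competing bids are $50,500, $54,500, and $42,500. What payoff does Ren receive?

$0

Highest competing bid: $54,500.
Ren's bid $18,500 is not the highest, so Ren loses, pays nothing, and earns zero payoff.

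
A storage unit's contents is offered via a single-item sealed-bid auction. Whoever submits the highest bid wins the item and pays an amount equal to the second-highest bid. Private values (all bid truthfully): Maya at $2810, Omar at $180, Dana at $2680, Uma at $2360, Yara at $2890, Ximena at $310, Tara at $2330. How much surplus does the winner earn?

Winner's surplus: $80.

Ranking the bids: Yara $2890, then Maya $2810, then Dana $2680, then Uma $2360, then Tara $2330, then Ximena $310, then Omar $180.
Yara wins with the top bid and pays the second-highest, $2810.
Surplus = $2890 − $2810 = $80.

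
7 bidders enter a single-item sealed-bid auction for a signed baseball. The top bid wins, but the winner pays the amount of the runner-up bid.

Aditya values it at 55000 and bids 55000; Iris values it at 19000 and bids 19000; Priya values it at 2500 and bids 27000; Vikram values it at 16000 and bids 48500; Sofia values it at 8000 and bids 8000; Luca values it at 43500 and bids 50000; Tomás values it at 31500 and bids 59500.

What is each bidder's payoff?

Payoffs: Aditya 0, Iris 0, Priya 0, Vikram 0, Sofia 0, Luca 0, Tomás -23500.

Ordered from highest: Tomás 59500 > Aditya 55000 > Luca 50000 > Vikram 48500 > Priya 27000 > Iris 19000 > Sofia 8000.
Tomás has the top bid and wins; the price is the second-highest bid, 55000.
Tomás's payoff = 31500 − 55000 = -23500. All other bidders lose, so their payoff is 0.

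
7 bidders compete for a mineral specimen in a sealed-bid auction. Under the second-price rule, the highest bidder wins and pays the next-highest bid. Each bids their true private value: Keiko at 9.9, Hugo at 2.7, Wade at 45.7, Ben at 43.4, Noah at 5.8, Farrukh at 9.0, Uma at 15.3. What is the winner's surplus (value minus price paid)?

Winner's surplus: 2.3.

Ranking the bids: Wade 45.7; Ben 43.4; Uma 15.3; Keiko 9.9; Farrukh 9.0; Noah 5.8; Hugo 2.7.
Wade wins with the top bid and pays the second-highest, 43.4.
Surplus = 45.7 − 43.4 = 2.3.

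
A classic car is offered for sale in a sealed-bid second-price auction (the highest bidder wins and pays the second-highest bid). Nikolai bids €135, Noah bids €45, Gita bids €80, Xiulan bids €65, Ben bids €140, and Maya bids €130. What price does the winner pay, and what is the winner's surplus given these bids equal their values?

The winner pays €135 for a surplus of €5.

Bids in descending order: Ben €140, then Nikolai €135, then Maya €130, then Gita €80, then Xiulan €65, then Noah €45.
Ben is the highest bidder, so Ben wins.
Under the second-price rule, the price is the second-highest bid: €135.
Surplus = €140 − €135 = €5.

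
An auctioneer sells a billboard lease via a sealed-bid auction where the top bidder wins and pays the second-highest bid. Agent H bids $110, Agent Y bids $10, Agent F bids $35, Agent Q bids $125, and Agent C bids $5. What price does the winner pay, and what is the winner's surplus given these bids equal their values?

Bids in descending order: Agent Q $125 > Agent H $110 > Agent F $35 > Agent Y $10 > Agent C $5.
Agent Q is the highest bidder, so Agent Q wins.
Under the second-price rule, the price is the second-highest bid: $110.
Surplus = $125 − $110 = $15.

The winner pays $110 for a surplus of $15.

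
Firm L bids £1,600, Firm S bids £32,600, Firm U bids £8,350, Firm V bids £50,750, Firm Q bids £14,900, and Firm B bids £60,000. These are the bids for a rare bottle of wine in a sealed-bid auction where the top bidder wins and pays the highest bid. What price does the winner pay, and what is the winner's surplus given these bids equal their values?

Ranking the bids: Firm B £60,000, then Firm V £50,750, then Firm S £32,600, then Firm Q £14,900, then Firm U £8,350, then Firm L £1,600.
Firm B is the highest bidder, so Firm B wins.
Under the first-price rule, the price is the highest bid: £60,000.
Surplus = £60,000 − £60,000 = £0.

The winner pays £60,000 for a surplus of £0.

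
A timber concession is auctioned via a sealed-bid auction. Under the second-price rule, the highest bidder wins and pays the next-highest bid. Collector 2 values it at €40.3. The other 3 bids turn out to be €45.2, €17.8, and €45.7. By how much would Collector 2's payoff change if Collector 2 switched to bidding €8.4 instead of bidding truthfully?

The highest competing bid is €45.7.
Bidding truthfully at €40.3: the top bid is €45.7 (a rival), so Collector 2 loses. Payoff = €0.0.
Bidding €8.4: the top bid is €45.7 (a rival), so Collector 2 loses. Payoff = €0.0.
Change = €0.0 − €0.0 = €0.0.

Change in payoff: €0.0.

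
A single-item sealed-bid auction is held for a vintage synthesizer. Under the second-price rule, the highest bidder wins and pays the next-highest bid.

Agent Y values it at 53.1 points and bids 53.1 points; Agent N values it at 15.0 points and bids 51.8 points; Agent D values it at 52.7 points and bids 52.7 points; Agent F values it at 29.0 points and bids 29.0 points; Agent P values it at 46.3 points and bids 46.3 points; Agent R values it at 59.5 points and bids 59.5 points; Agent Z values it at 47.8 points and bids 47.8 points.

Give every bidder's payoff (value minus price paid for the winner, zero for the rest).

Ordered from highest: Agent R 59.5 points; Agent Y 53.1 points; Agent D 52.7 points; Agent N 51.8 points; Agent Z 47.8 points; Agent P 46.3 points; Agent F 29.0 points.
Agent R has the top bid and wins; the price is the second-highest bid, 53.1 points.
Agent R's payoff = 59.5 points − 53.1 points = 6.4 points. All other bidders lose, so their payoff is 0.

Agent Y 0.0 points, Agent N 0.0 points, Agent D 0.0 points, Agent F 0.0 points, Agent P 0.0 points, Agent R 6.4 points, Agent Z 0.0 points.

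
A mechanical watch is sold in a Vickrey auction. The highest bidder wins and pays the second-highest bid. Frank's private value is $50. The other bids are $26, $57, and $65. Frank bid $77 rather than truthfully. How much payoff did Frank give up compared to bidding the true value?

Regret: $15.

The highest competing bid is $65.
Bidding truthfully at $50: the top bid is $65 (a rival), so Frank loses. Payoff = $0.
Bidding $77: Frank has the top bid, wins, and pays the second-highest bid $65. Payoff = $50 − $65 = -$15.
Regret = truthful payoff − actual payoff = $0 − -$15 = $15.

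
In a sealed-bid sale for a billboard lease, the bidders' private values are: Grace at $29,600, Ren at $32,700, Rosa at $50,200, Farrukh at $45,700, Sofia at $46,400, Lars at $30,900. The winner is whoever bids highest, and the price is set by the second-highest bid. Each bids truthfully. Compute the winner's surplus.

Ranking the bids: Rosa $50,200; Sofia $46,400; Farrukh $45,700; Ren $32,700; Lars $30,900; Grace $29,600.
Rosa wins with the top bid and pays the second-highest, $46,400.
Surplus = $50,200 − $46,400 = $3,800.

$3,800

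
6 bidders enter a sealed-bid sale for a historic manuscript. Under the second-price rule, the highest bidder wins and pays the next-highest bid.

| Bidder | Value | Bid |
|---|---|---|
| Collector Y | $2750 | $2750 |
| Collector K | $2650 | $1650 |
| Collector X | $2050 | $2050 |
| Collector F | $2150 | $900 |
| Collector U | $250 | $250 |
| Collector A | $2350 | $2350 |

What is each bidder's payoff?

Ranking the bids: Collector Y $2750, then Collector A $2350, then Collector X $2050, then Collector K $1650, then Collector F $900, then Collector U $250.
Collector Y has the top bid and wins; the price is the second-highest bid, $2350.
Collector Y's payoff = $2750 − $2350 = $400. All other bidders lose, so their payoff is 0.

Payoffs: Collector Y $400, Collector K $0, Collector X $0, Collector F $0, Collector U $0, Collector A $0.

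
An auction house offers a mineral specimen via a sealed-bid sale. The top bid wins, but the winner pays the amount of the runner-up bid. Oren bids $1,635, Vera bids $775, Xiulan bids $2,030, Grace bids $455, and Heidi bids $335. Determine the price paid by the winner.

Sorted high to low: Xiulan $2,030 > Oren $1,635 > Vera $775 > Grace $455 > Heidi $335.
Xiulan has the highest bid, so Xiulan wins.
The second-highest bid is $1,635, so that is what Xiulan pays.

The winner pays $1,635.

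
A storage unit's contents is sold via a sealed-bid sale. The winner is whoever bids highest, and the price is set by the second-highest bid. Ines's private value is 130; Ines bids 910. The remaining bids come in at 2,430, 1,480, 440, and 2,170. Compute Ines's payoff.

Highest competing bid: 2,430.
Ines's bid 910 is not the highest, so Ines loses, pays nothing, and earns zero payoff.

Payoff = 0.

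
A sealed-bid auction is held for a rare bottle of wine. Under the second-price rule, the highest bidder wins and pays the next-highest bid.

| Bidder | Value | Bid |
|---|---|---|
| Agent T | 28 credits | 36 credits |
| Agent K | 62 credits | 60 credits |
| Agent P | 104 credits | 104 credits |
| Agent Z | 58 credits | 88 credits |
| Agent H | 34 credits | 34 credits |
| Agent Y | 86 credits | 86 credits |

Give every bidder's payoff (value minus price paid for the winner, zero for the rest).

Payoffs: Agent T 0 credits, Agent K 0 credits, Agent P 16 credits, Agent Z 0 credits, Agent H 0 credits, Agent Y 0 credits.

Ranking the bids: Agent P 104 credits, then Agent Z 88 credits, then Agent Y 86 credits, then Agent K 60 credits, then Agent T 36 credits, then Agent H 34 credits.
Agent P has the top bid and wins; the price is the second-highest bid, 88 credits.
Agent P's payoff = 104 credits − 88 credits = 16 credits. All other bidders lose, so their payoff is 0.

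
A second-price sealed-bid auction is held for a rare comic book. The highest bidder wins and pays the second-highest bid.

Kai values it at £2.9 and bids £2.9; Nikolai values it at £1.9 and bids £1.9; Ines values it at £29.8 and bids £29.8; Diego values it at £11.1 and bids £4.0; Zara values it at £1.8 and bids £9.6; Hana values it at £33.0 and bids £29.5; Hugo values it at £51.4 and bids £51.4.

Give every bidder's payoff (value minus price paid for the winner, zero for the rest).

Bids in descending order: Hugo £51.4; Ines £29.8; Hana £29.5; Zara £9.6; Diego £4.0; Kai £2.9; Nikolai £1.9.
Hugo has the top bid and wins; the price is the second-highest bid, £29.8.
Hugo's payoff = £51.4 − £29.8 = £21.6. All other bidders lose, so their payoff is 0.

Kai £0.0, Nikolai £0.0, Ines £0.0, Diego £0.0, Zara £0.0, Hana £0.0, Hugo £21.6.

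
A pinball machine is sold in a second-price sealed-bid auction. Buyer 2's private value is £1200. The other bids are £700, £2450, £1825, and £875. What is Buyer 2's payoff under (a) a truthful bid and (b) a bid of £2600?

The highest competing bid is £2450.
Bidding truthfully at £1200: the top bid is £2450 (a rival), so Buyer 2 loses. Payoff = £0.
Bidding £2600: Buyer 2 has the top bid, wins, and pays the second-highest bid £2450. Payoff = £1200 − £2450 = -£1250.
This is the dominant-strategy logic: truthful bidding weakly beats any alternative.

(a) £0  (b) -£1250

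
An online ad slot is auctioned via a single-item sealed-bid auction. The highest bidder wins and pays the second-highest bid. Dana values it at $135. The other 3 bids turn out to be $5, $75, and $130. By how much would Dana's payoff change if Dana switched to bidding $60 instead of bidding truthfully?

The highest competing bid is $130.
Bidding truthfully at $135: Dana has the top bid, wins, and pays the second-highest bid $130. Payoff = $135 − $130 = $5.
Bidding $60: the top bid is $130 (a rival), so Dana loses. Payoff = $0.
Change = $0 − $5 = -$5.

Change in payoff: -$5.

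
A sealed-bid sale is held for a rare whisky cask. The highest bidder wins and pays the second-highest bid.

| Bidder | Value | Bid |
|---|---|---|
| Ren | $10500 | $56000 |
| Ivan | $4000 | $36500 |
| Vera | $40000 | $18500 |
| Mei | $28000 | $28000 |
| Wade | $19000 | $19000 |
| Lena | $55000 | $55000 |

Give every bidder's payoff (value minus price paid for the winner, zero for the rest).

Ren -$44500, Ivan $0, Vera $0, Mei $0, Wade $0, Lena $0.

Ranking the bids: Ren $56000 > Lena $55000 > Ivan $36500 > Mei $28000 > Wade $19000 > Vera $18500.
Ren has the top bid and wins; the price is the second-highest bid, $55000.
Ren's payoff = $10500 − $55000 = -$44500. All other bidders lose, so their payoff is 0.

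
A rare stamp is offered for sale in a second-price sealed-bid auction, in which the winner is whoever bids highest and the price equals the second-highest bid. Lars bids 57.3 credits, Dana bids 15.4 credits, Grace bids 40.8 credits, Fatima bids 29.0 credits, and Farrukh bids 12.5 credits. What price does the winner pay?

Ranking the bids: Lars 57.3 credits, then Grace 40.8 credits, then Fatima 29.0 credits, then Dana 15.4 credits, then Farrukh 12.5 credits.
Lars is the highest bidder, so Lars wins.
Under the second-price rule, the price is the second-highest bid: 40.8 credits.

The winner pays 40.8 credits.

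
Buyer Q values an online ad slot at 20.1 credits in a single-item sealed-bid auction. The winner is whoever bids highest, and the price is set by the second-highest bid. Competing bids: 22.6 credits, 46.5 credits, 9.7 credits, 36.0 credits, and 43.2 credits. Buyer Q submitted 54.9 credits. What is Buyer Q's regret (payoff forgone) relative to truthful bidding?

Payoff forgone: 26.4 credits.

The highest competing bid is 46.5 credits.
Bidding truthfully at 20.1 credits: the top bid is 46.5 credits (a rival), so Buyer Q loses. Payoff = 0.0 credits.
Bidding 54.9 credits: Buyer Q has the top bid, wins, and pays the second-highest bid 46.5 credits. Payoff = 20.1 credits − 46.5 credits = -26.4 credits.
Regret = truthful payoff − actual payoff = 0.0 credits − -26.4 credits = 26.4 credits.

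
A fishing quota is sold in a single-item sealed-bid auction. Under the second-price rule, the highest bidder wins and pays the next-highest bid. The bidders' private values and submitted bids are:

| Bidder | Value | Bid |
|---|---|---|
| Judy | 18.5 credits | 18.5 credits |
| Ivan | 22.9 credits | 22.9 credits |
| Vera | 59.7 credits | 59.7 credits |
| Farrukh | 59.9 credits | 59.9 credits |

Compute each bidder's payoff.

Judy 0.0 credits, Ivan 0.0 credits, Vera 0.0 credits, Farrukh 0.2 credits.

Bids in descending order: Farrukh 59.9 credits, then Vera 59.7 credits, then Ivan 22.9 credits, then Judy 18.5 credits.
Farrukh has the top bid and wins; the price is the second-highest bid, 59.7 credits.
Farrukh's payoff = 59.9 credits − 59.7 credits = 0.2 credits. All other bidders lose, so their payoff is 0.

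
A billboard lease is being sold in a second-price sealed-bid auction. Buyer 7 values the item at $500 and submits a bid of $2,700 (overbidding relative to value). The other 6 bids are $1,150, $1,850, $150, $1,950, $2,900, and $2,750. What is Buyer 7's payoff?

Payoff = $0.

Highest competing bid: $2,900.
Buyer 7's bid $2,700 is not the highest, so Buyer 7 loses, pays nothing, and earns zero payoff.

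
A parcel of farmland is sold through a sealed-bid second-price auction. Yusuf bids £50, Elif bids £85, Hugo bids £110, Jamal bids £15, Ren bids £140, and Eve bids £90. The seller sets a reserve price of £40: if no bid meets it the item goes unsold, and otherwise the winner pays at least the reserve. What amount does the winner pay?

Price paid: £110.

Sorted high to low: Ren £140, then Hugo £110, then Eve £90, then Elif £85, then Yusuf £50, then Jamal £15.
Ren has the highest bid, so Ren wins.
The second-highest bid is £110, which exceeds the reserve, so that sets the price.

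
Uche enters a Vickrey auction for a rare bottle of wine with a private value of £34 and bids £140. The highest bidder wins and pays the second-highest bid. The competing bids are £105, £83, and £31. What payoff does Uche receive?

Uche's payoff: -£71.

Highest competing bid: £105.
Uche's bid £140 is the highest overall, so Uche wins and pays the second-highest bid, £105.
Payoff = value − price = £34 − £105 = -£71.
Overbidding won the item at a price above value — truthful bidding would have avoided this loss.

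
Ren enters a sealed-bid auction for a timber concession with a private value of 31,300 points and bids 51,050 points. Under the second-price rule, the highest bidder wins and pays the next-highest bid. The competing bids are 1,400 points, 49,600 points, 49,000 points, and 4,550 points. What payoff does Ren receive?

Payoff = -18,300 points.

Highest competing bid: 49,600 points.
Ren's bid 51,050 points is the highest overall, so Ren wins and pays the second-highest bid, 49,600 points.
Payoff = value − price = 31,300 points − 49,600 points = -18,300 points.
Overbidding won the item at a price above value — truthful bidding would have avoided this loss.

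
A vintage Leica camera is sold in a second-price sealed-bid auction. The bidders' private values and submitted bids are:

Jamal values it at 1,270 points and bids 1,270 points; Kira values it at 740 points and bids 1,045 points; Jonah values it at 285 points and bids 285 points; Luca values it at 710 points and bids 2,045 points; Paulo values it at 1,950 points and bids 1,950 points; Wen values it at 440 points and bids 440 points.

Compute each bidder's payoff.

Bids in descending order: Luca 2,045 points; Paulo 1,950 points; Jamal 1,270 points; Kira 1,045 points; Wen 440 points; Jonah 285 points.
Luca has the top bid and wins; the price is the second-highest bid, 1,950 points.
Luca's payoff = 710 points − 1,950 points = -1,240 points. All other bidders lose, so their payoff is 0.

Jamal 0 points, Kira 0 points, Jonah 0 points, Luca -1,240 points, Paulo 0 points, Wen 0 points.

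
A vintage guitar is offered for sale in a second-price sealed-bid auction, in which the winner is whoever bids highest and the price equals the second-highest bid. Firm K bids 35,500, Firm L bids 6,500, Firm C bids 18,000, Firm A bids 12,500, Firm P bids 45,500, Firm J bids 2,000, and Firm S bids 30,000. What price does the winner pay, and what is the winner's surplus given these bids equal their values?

Ordered from highest: Firm P 45,500 > Firm K 35,500 > Firm S 30,000 > Firm C 18,000 > Firm A 12,500 > Firm L 6,500 > Firm J 2,000.
Firm P is the highest bidder, so Firm P wins.
Under the second-price rule, the price is the second-highest bid: 35,500.
Surplus = 45,500 − 35,500 = 10,000.

Price 35,500; surplus 10,000.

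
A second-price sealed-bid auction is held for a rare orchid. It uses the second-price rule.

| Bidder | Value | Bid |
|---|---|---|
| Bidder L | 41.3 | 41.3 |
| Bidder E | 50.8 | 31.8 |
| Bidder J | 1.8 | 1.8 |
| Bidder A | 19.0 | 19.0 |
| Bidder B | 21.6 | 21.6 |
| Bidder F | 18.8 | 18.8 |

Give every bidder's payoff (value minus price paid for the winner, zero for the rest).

Sorted high to low: Bidder L 41.3 > Bidder E 31.8 > Bidder B 21.6 > Bidder A 19.0 > Bidder F 18.8 > Bidder J 1.8.
Bidder L has the top bid and wins; the price is the second-highest bid, 31.8.
Bidder L's payoff = 41.3 − 31.8 = 9.5. All other bidders lose, so their payoff is 0.

Bidder L 9.5, Bidder E 0.0, Bidder J 0.0, Bidder A 0.0, Bidder B 0.0, Bidder F 0.0.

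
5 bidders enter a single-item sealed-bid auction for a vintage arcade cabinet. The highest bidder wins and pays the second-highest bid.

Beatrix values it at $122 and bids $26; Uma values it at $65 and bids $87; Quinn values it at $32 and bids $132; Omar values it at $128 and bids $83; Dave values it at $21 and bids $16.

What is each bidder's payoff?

Bids in descending order: Quinn $132, then Uma $87, then Omar $83, then Beatrix $26, then Dave $16.
Quinn has the top bid and wins; the price is the second-highest bid, $87.
Quinn's payoff = $32 − $87 = -$55. All other bidders lose, so their payoff is 0.

Payoffs: Beatrix $0, Uma $0, Quinn -$55, Omar $0, Dave $0.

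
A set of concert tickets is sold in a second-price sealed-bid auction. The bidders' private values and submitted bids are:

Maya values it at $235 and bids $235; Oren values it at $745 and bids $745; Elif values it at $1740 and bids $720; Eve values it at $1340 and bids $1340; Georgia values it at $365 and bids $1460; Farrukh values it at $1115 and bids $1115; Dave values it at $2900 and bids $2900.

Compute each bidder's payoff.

Bids in descending order: Dave $2900, then Georgia $1460, then Eve $1340, then Farrukh $1115, then Oren $745, then Elif $720, then Maya $235.
Dave has the top bid and wins; the price is the second-highest bid, $1460.
Dave's payoff = $2900 − $1460 = $1440. All other bidders lose, so their payoff is 0.

Maya $0, Oren $0, Elif $0, Eve $0, Georgia $0, Farrukh $0, Dave $1440.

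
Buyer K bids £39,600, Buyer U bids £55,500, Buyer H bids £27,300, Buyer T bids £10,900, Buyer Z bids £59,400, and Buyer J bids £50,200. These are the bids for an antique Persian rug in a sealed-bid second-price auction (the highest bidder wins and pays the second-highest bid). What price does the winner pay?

£55,500

Ordered from highest: Buyer Z £59,400, then Buyer U £55,500, then Buyer J £50,200, then Buyer K £39,600, then Buyer H £27,300, then Buyer T £10,900.
Buyer Z is the highest bidder, so Buyer Z wins.
Under the second-price rule, the price is the second-highest bid: £55,500.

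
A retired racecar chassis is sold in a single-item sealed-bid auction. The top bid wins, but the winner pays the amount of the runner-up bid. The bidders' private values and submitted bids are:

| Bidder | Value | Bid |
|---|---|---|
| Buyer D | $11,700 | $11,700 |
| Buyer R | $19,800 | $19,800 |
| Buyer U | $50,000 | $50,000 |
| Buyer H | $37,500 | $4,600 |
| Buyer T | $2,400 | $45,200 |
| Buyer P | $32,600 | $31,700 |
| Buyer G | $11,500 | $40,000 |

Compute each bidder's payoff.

Buyer D $0, Buyer R $0, Buyer U $4,800, Buyer H $0, Buyer T $0, Buyer P $0, Buyer G $0.

Ranking the bids: Buyer U $50,000, then Buyer T $45,200, then Buyer G $40,000, then Buyer P $31,700, then Buyer R $19,800, then Buyer D $11,700, then Buyer H $4,600.
Buyer U has the top bid and wins; the price is the second-highest bid, $45,200.
Buyer U's payoff = $50,000 − $45,200 = $4,800. All other bidders lose, so their payoff is 0.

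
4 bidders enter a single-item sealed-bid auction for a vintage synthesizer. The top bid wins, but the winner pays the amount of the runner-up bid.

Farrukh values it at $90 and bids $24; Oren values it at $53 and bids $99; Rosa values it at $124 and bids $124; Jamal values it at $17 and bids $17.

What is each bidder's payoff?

Farrukh $0, Oren $0, Rosa $25, Jamal $0.

Ranking the bids: Rosa $124, then Oren $99, then Farrukh $24, then Jamal $17.
Rosa has the top bid and wins; the price is the second-highest bid, $99.
Rosa's payoff = $124 − $99 = $25. All other bidders lose, so their payoff is 0.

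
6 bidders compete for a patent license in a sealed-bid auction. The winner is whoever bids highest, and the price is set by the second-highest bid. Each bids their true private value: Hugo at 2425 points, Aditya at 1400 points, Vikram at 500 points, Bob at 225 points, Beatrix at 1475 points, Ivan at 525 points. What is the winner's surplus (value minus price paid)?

Sorted high to low: Hugo 2425 points, then Beatrix 1475 points, then Aditya 1400 points, then Ivan 525 points, then Vikram 500 points, then Bob 225 points.
Hugo wins with the top bid and pays the second-highest, 1475 points.
Surplus = 2425 points − 1475 points = 950 points.

Winner's surplus: 950 points.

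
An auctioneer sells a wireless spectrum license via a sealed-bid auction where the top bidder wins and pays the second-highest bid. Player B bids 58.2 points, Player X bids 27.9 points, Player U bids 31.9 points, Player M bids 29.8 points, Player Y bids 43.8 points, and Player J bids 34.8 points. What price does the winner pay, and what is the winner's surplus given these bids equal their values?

Ordered from highest: Player B 58.2 points, then Player Y 43.8 points, then Player J 34.8 points, then Player U 31.9 points, then Player M 29.8 points, then Player X 27.9 points.
Player B is the highest bidder, so Player B wins.
Under the second-price rule, the price is the second-highest bid: 43.8 points.
Surplus = 58.2 points − 43.8 points = 14.4 points.

The winner pays 43.8 points for a surplus of 14.4 points.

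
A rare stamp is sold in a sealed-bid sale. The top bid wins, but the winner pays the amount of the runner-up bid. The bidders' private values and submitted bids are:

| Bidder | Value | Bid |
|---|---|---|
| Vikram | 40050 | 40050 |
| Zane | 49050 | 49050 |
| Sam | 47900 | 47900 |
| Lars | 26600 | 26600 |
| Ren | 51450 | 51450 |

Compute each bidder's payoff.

Payoffs: Vikram 0, Zane 0, Sam 0, Lars 0, Ren 2400.

Sorted high to low: Ren 51450, then Zane 49050, then Sam 47900, then Vikram 40050, then Lars 26600.
Ren has the top bid and wins; the price is the second-highest bid, 49050.
Ren's payoff = 51450 − 49050 = 2400. All other bidders lose, so their payoff is 0.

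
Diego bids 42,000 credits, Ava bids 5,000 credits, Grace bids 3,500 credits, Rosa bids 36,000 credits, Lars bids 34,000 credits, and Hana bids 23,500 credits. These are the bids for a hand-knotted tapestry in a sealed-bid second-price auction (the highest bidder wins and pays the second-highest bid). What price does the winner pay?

The winner pays 36,000 credits.

Ranking the bids: Diego 42,000 credits > Rosa 36,000 credits > Lars 34,000 credits > Hana 23,500 credits > Ava 5,000 credits > Grace 3,500 credits.
Diego is the highest bidder, so Diego wins.
Under the second-price rule, the price is the second-highest bid: 36,000 credits.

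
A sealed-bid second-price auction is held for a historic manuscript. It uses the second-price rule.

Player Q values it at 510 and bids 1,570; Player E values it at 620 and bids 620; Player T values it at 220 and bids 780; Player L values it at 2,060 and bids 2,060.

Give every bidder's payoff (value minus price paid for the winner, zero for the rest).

Ranking the bids: Player L 2,060 > Player Q 1,570 > Player T 780 > Player E 620.
Player L has the top bid and wins; the price is the second-highest bid, 1,570.
Player L's payoff = 2,060 − 1,570 = 490. All other bidders lose, so their payoff is 0.

Payoffs: Player Q 0, Player E 0, Player T 0, Player L 490.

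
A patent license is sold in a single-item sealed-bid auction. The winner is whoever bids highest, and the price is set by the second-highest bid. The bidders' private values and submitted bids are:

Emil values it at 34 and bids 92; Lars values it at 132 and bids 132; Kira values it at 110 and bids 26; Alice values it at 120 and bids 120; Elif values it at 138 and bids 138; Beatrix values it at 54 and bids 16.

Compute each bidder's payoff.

Bids in descending order: Elif 138 > Lars 132 > Alice 120 > Emil 92 > Kira 26 > Beatrix 16.
Elif has the top bid and wins; the price is the second-highest bid, 132.
Elif's payoff = 138 − 132 = 6. All other bidders lose, so their payoff is 0.

Payoffs: Emil 0, Lars 0, Kira 0, Alice 0, Elif 6, Beatrix 0.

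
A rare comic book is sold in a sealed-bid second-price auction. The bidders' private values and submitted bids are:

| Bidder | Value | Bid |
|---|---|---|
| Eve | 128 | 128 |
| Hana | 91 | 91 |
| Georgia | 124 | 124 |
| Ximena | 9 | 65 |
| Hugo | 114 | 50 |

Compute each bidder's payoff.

Ranking the bids: Eve 128 > Georgia 124 > Hana 91 > Ximena 65 > Hugo 50.
Eve has the top bid and wins; the price is the second-highest bid, 124.
Eve's payoff = 128 − 124 = 4. All other bidders lose, so their payoff is 0.

Payoffs: Eve 4, Hana 0, Georgia 0, Ximena 0, Hugo 0.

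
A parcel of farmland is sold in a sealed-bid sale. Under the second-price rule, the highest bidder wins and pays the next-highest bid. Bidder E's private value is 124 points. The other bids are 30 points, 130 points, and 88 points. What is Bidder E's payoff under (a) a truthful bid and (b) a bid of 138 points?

The highest competing bid is 130 points.
Bidding truthfully at 124 points: the top bid is 130 points (a rival), so Bidder E loses. Payoff = 0 points.
Bidding 138 points: Bidder E has the top bid, wins, and pays the second-highest bid 130 points. Payoff = 124 points − 130 points = -6 points.
Deviating from a truthful bid can only lose payoff in a second-price auction — never gain.

Truthful: 0 points; alternative: -6 points.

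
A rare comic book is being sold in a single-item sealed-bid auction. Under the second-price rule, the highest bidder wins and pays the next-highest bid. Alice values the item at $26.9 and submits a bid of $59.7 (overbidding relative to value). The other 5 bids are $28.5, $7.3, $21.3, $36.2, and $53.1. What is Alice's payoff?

Highest competing bid: $53.1.
Alice's bid $59.7 is the highest overall, so Alice wins and pays the second-highest bid, $53.1.
Payoff = value − price = $26.9 − $53.1 = -$26.2.

Payoff = -$26.2.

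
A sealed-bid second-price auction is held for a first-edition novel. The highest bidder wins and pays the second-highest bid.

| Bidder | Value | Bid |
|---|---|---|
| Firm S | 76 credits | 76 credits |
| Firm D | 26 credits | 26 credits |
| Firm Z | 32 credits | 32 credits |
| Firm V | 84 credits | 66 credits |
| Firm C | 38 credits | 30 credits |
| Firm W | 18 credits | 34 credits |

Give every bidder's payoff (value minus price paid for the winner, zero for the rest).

Payoffs: Firm S 10 credits, Firm D 0 credits, Firm Z 0 credits, Firm V 0 credits, Firm C 0 credits, Firm W 0 credits.

Bids in descending order: Firm S 76 credits; Firm V 66 credits; Firm W 34 credits; Firm Z 32 credits; Firm C 30 credits; Firm D 26 credits.
Firm S has the top bid and wins; the price is the second-highest bid, 66 credits.
Firm S's payoff = 76 credits − 66 credits = 10 credits. All other bidders lose, so their payoff is 0.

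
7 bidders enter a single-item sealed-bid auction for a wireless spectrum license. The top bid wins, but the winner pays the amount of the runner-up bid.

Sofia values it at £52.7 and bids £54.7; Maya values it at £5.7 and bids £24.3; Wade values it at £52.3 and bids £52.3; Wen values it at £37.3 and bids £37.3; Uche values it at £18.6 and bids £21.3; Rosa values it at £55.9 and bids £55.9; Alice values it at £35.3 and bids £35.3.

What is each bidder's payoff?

Sofia £0.0, Maya £0.0, Wade £0.0, Wen £0.0, Uche £0.0, Rosa £1.2, Alice £0.0.

Sorted high to low: Rosa £55.9; Sofia £54.7; Wade £52.3; Wen £37.3; Alice £35.3; Maya £24.3; Uche £21.3.
Rosa has the top bid and wins; the price is the second-highest bid, £54.7.
Rosa's payoff = £55.9 − £54.7 = £1.2. All other bidders lose, so their payoff is 0.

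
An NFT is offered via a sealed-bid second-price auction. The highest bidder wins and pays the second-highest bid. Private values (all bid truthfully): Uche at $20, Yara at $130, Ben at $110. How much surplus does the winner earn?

Sorted high to low: Yara $130 > Ben $110 > Uche $20.
Yara wins with the top bid and pays the second-highest, $110.
Surplus = $130 − $110 = $20.

$20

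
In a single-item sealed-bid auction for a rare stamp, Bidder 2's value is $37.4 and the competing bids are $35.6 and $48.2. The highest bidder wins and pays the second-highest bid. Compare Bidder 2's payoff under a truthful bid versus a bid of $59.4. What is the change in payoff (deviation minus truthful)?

Change in payoff: -$10.8.

The highest competing bid is $48.2.
Bidding truthfully at $37.4: the top bid is $48.2 (a rival), so Bidder 2 loses. Payoff = $0.0.
Bidding $59.4: Bidder 2 has the top bid, wins, and pays the second-highest bid $48.2. Payoff = $37.4 − $48.2 = -$10.8.
Change = -$10.8 − $0.0 = -$10.8.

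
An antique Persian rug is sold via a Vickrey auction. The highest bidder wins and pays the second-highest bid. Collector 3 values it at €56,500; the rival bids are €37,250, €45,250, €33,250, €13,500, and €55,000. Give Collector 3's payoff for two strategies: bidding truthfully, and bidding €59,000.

(a) €1,500  (b) €1,500

The highest competing bid is €55,000.
Bidding truthfully at €56,500: Collector 3 has the top bid, wins, and pays the second-highest bid €55,000. Payoff = €56,500 − €55,000 = €1,500.
Bidding €59,000: Collector 3 has the top bid, wins, and pays the second-highest bid €55,000. Payoff = €56,500 − €55,000 = €1,500.
The bid only affects whether you win, not the price — here both bids land on the same side of the top rival bid, so the deviation is payoff-neutral.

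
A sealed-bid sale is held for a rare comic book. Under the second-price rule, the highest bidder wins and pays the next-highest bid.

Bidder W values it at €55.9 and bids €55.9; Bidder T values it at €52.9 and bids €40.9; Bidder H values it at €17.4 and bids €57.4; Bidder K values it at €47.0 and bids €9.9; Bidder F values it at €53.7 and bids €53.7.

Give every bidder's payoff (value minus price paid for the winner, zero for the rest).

Payoffs: Bidder W €0.0, Bidder T €0.0, Bidder H -€38.5, Bidder K €0.0, Bidder F €0.0.

Ranking the bids: Bidder H €57.4 > Bidder W €55.9 > Bidder F €53.7 > Bidder T €40.9 > Bidder K €9.9.
Bidder H has the top bid and wins; the price is the second-highest bid, €55.9.
Bidder H's payoff = €17.4 − €55.9 = -€38.5. All other bidders lose, so their payoff is 0.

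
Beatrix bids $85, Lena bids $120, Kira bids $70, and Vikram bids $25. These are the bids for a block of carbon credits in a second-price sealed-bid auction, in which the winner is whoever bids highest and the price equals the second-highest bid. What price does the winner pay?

Ordered from highest: Lena $120, then Beatrix $85, then Kira $70, then Vikram $25.
Lena is the highest bidder, so Lena wins.
Under the second-price rule, the price is the second-highest bid: $85.

Price paid: $85.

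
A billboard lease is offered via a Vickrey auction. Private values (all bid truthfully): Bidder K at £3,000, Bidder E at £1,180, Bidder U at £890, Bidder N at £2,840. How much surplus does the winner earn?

Ordered from highest: Bidder K £3,000, then Bidder N £2,840, then Bidder E £1,180, then Bidder U £890.
Bidder K wins with the top bid and pays the second-highest, £2,840.
Surplus = £3,000 − £2,840 = £160.

Surplus = £160.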